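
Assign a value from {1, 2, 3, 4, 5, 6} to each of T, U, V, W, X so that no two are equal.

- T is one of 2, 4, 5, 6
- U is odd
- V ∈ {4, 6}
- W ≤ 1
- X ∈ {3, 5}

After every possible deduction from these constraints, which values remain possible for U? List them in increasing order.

3, 5

W has just one choice, so W = 1. Eliminate 1 elsewhere: U.
U and X between them cover only {3, 5} — a naked pair. Remove those values from T.
No further eliminations apply; U can still be any of 3, 5.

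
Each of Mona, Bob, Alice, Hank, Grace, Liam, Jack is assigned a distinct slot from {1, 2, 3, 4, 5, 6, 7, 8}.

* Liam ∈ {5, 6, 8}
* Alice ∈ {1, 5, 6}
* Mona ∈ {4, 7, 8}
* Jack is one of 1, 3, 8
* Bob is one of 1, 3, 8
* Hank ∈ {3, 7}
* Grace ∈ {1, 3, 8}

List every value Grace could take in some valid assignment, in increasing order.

1, 3, 8

The 7 variables draw from only 7 values {1, 3, 4, 5, 6, 7, 8}, so each is used; only Mona can be 4, hence Mona = 4.
The 6 still-open variables draw from only 6 values {1, 3, 5, 6, 7, 8}, so each is used; only Hank can be 7, hence Hank = 7.
The 3 variables Bob, Grace, Jack are confined to {1, 3, 8}, which locks those values in; drop them from Alice, Liam.
No further eliminations apply; Grace can still be any of 1, 3, 8.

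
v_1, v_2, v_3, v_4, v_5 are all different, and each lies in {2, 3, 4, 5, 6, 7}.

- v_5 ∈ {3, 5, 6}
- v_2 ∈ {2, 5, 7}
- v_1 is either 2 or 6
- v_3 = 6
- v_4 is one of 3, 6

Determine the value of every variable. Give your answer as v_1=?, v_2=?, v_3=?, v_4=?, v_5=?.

v_3's domain is down to {6}, so v_3 = 6. Remove 6 from v_1, v_4, v_5.
v_4 must be 3 (only option left). Remove 3 from v_5.
v_5 has just one choice, so v_5 = 5. Remove 5 from v_2.
v_1's domain is down to {2}, so v_1 = 2. Remove 2 from v_2.
v_2 has just one choice, so v_2 = 7.

v_1=2, v_2=7, v_3=6, v_4=3, v_5=5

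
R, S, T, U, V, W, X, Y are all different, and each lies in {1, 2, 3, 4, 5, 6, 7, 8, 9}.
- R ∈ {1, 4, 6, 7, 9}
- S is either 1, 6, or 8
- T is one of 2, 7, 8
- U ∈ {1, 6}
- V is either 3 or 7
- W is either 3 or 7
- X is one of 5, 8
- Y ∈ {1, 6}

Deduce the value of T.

2

U and Y between them cover only {1, 6} — a naked pair. Remove those values from R, S.
S must be 8 (only option left). Remove 8 from T, X.
X must be 5 (only option left).
V and W between them cover only {3, 7} — a naked pair. Remove those values from R, T.
So T = 2.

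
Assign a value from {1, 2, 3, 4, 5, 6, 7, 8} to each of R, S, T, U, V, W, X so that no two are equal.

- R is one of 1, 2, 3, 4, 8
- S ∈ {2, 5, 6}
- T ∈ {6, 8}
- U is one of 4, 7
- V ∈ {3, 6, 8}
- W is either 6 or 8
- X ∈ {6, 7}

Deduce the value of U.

4

T and W share exactly the 2 values {6, 8}; by pigeonhole those values go to them, so strike 6, 8 from R, S, V, X.
V has just one choice, so V = 3. Remove 3 from R.
X must be 7 (only option left). So U can't be 7.
So U = 4.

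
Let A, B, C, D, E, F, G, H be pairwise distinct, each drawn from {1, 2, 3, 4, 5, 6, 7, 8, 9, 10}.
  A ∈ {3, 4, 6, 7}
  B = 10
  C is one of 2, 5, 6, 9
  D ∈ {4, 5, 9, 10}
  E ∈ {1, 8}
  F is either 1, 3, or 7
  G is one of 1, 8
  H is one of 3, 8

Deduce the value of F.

B's domain is down to {10}, so B = 10. Remove 10 from D.
E and G share exactly the 2 values {1, 8}; by pigeonhole those values go to them, so strike 1, 8 from F, H.
H must be 3 (only option left). Remove 3 from A, F.
So F = 7.

7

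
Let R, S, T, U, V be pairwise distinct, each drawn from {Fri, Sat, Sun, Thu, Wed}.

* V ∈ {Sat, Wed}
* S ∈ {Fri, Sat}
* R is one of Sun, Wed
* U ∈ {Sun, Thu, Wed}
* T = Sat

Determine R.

T must be Sat (only option left). Strike Sat from S, V.
V must be Wed (only option left). Remove Wed from R, U.
So R = Sun.

Sun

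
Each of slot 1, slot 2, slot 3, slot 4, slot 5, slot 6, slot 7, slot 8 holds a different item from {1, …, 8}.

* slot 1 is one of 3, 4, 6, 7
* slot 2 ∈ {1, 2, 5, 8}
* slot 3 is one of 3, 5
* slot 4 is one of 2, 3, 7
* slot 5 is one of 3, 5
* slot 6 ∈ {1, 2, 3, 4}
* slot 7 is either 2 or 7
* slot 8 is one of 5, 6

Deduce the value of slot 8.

6

The 8 variables together cover exactly {1, 2, 3, 4, 5, 6, 7, 8} — 8 values for 8 variables — and 8 appears only in slot 2's list, so slot 2 = 8.
The 7 still-open variables together cover exactly {1, 2, 3, 4, 5, 6, 7} — 7 values for 7 variables — and 1 appears only in slot 6's list, so slot 6 = 1.
The 6 still-open variables draw from only 6 values {2, 3, 4, 5, 6, 7}, so each is used; only slot 1 can be 4, hence slot 1 = 4.
The 5 still-open variables together cover exactly {2, 3, 5, 6, 7} — 5 values for 5 variables — and 6 appears only in slot 8's list, so slot 8 = 6.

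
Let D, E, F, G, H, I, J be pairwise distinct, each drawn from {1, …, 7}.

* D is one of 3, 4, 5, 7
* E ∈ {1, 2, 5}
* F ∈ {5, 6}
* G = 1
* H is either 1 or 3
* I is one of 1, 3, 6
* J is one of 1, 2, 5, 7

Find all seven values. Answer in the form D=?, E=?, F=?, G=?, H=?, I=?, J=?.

G must be 1 (only option left). Remove 1 from E, H, I, J.
That leaves H = 3. Strike 3 from D, I.
I's domain is down to {6}, so I = 6. Eliminate 6 elsewhere: F.
F must be 5 (only option left). So D, E, J can't be 5.
E must be 2 (only option left). Eliminate 2 elsewhere: J.
J's domain is down to {7}, so J = 7. Remove 7 from D.
That leaves D = 4.

D=4, E=2, F=5, G=1, H=3, I=6, J=7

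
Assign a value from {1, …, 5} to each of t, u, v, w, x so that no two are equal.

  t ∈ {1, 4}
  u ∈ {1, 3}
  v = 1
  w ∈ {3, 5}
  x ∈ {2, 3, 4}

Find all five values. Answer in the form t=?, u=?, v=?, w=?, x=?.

v's domain is down to {1}, so v = 1. Eliminate 1 elsewhere: t, u.
That leaves t = 4. So x can't be 4.
u must be 3 (only option left). So w, x can't be 3.
w must be 5 (only option left).
x must be 2 (only option left).

t=4, u=3, v=1, w=5, x=2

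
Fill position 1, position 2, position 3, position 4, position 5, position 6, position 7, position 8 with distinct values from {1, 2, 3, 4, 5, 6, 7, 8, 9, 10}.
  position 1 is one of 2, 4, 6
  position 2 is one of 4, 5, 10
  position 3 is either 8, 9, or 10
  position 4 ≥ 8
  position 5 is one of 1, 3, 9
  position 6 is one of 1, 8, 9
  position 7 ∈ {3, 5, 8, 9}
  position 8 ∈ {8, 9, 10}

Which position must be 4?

position 2

position 3, position 4, position 8 share exactly the 3 values {8, 9, 10}; by pigeonhole those values go to them, so strike 8, 9, 10 from position 2, position 5, position 6, position 7.
position 6's domain is down to {1}, so position 6 = 1. Strike 1 from position 5.
position 5 must be 3 (only option left). Strike 3 from position 7.
position 7 must be 5 (only option left). Strike 5 from position 2.
So 4 goes to position 2.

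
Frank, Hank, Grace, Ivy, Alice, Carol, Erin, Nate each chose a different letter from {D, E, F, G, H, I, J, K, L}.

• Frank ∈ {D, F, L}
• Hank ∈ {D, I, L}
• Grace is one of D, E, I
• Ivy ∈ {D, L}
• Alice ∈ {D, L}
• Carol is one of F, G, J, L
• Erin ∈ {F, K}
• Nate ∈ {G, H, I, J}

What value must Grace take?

Ivy and Alice share exactly the 2 values {D, L}; by pigeonhole those values go to them, so strike D, L from Frank, Hank, Grace, Carol.
Frank has just one choice, so Frank = F. Eliminate F elsewhere: Carol, Erin.
That leaves Hank = I. Strike I from Grace, Nate.
So Grace = E.

E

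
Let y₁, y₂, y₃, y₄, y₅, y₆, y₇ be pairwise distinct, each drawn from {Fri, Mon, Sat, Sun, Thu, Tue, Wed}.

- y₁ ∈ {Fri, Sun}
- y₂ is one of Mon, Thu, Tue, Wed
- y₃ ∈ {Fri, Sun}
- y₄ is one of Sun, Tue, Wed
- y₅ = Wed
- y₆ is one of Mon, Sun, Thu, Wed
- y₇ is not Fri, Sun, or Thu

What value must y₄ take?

y₅ must be Wed (only option left). So y₂, y₄, y₆, y₇ can't be Wed.
The 6 still-open variables draw from only 6 values {Fri, Mon, Sat, Sun, Thu, Tue}, so each is used; only y₇ can be Sat, hence y₇ = Sat.
y₁ and y₃ share exactly the 2 values {Fri, Sun}; by pigeonhole those values go to them, so strike Fri, Sun from y₄, y₆.
So y₄ = Tue.

Tue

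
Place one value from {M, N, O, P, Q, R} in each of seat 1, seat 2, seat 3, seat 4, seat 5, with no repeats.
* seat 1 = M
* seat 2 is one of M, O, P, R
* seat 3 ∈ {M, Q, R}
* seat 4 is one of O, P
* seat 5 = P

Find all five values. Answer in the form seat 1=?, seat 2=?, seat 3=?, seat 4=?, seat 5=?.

seat 1=M, seat 2=R, seat 3=Q, seat 4=O, seat 5=P

seat 1 must be M (only option left). Remove M from seat 2, seat 3.
seat 5's domain is down to {P}, so seat 5 = P. Strike P from seat 2, seat 4.
seat 4 has just one choice, so seat 4 = O. So seat 2 can't be O.
seat 2 has just one choice, so seat 2 = R. Eliminate R elsewhere: seat 3.
That leaves seat 3 = Q.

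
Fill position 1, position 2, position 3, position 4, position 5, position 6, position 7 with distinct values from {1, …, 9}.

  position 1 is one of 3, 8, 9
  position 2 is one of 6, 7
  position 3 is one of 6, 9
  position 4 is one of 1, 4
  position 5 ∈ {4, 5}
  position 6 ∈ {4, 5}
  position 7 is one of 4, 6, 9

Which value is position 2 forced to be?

The 2 variables position 5 and position 6 are confined to {4, 5}, which locks those values in; drop them from position 4, position 7.
position 4 has just one choice, so position 4 = 1.
The 2 variables position 3 and position 7 are confined to {6, 9}, which locks those values in; drop them from position 1, position 2.
So position 2 = 7.

7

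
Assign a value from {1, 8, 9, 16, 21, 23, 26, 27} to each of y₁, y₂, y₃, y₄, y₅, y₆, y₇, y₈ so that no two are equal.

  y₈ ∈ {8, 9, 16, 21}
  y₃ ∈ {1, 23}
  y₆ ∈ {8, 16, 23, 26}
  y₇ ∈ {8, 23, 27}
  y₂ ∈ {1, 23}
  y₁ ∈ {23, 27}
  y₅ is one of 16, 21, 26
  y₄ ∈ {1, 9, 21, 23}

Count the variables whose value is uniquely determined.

y₂ and y₃ share exactly the 2 values {1, 23}; by pigeonhole those values go to them, so strike 1, 23 from y₁, y₄, y₆, y₇.
y₁ has just one choice, so y₁ = 27. Eliminate 27 elsewhere: y₇.
y₇ must be 8 (only option left). Remove 8 from y₆, y₈.
Determined: y₁=27, y₇=8. The other variables each still have more than one consistent value. That makes 2.

2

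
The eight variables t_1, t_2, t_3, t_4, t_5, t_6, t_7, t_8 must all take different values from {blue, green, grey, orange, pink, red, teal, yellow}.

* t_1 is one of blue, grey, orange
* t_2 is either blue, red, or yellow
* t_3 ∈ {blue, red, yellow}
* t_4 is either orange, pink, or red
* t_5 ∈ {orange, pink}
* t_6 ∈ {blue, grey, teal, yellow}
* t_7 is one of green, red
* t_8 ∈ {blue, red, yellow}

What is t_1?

grey

The 8 variables draw from only 8 values {blue, green, grey, orange, pink, red, teal, yellow}, so each is used; only t_7 can be green, hence t_7 = green.
The 7 still-open variables together cover exactly {blue, grey, orange, pink, red, teal, yellow} — 7 values for 7 variables — and teal appears only in t_6's list, so t_6 = teal.
The 6 still-open variables together cover exactly {blue, grey, orange, pink, red, yellow} — 6 values for 6 variables — and grey appears only in t_1's list, so t_1 = grey.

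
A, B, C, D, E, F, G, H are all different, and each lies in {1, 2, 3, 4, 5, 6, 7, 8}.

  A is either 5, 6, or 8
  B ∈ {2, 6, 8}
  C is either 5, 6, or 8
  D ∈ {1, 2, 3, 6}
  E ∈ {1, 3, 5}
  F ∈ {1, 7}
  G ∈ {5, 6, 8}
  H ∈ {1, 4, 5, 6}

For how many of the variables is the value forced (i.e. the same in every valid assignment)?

Among the 8 variables, 4 fits only H (and all 8 values in {1, 2, 3, 4, 5, 6, 7, 8} must be used), so H = 4.
The 7 still-open variables together cover exactly {1, 2, 3, 5, 6, 7, 8} — 7 values for 7 variables — and 7 appears only in F's list, so F = 7.
The 3 variables A, C, G are confined to {5, 6, 8}, which locks those values in; drop them from B, D, E.
B has just one choice, so B = 2. Remove 2 from D.
Determined: B=2, F=7, H=4. The other variables each still have more than one consistent value. That makes 3.

3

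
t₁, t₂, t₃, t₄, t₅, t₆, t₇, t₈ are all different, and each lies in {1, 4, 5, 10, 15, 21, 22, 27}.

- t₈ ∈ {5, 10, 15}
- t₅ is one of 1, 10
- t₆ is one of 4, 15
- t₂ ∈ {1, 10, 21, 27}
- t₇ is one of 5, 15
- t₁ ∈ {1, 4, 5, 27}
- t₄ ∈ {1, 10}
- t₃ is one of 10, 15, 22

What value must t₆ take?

4

The 8 variables together cover exactly {1, 4, 5, 10, 15, 21, 22, 27} — 8 values for 8 variables — and 21 appears only in t₂'s list, so t₂ = 21.
The 7 still-open variables draw from only 7 values {1, 4, 5, 10, 15, 22, 27}, so each is used; only t₃ can be 22, hence t₃ = 22.
Among the 6 still-open variables, 27 fits only t₁ (and all 6 values in {1, 4, 5, 10, 15, 27} must be used), so t₁ = 27.
The 5 still-open variables together cover exactly {1, 4, 5, 10, 15} — 5 values for 5 variables — and 4 appears only in t₆'s list, so t₆ = 4.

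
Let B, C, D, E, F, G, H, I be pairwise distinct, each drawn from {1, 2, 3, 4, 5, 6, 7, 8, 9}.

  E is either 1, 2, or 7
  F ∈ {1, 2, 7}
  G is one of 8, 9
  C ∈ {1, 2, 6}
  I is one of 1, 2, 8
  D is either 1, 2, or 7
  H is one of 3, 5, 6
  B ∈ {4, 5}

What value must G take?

D, E, F between them cover only {1, 2, 7} — a naked triple. Remove those values from C, I.
C has just one choice, so C = 6. Remove 6 from H.
That leaves I = 8. Remove 8 from G.
So G = 9.

9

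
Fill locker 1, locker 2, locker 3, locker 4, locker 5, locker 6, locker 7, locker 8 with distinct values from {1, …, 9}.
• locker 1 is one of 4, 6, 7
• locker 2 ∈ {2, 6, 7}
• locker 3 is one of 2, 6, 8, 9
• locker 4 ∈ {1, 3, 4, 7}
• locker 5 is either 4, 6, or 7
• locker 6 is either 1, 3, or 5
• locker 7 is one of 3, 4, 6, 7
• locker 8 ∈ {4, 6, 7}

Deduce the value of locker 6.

The 3 variables locker 1, locker 5, locker 8 are confined to {4, 6, 7}, which locks those values in; drop them from locker 2, locker 3, locker 4, locker 7.
locker 2 has just one choice, so locker 2 = 2. Strike 2 from locker 3.
locker 7 has just one choice, so locker 7 = 3. Strike 3 from locker 4, locker 6.
locker 4's domain is down to {1}, so locker 4 = 1. Remove 1 from locker 6.
So locker 6 = 5.

5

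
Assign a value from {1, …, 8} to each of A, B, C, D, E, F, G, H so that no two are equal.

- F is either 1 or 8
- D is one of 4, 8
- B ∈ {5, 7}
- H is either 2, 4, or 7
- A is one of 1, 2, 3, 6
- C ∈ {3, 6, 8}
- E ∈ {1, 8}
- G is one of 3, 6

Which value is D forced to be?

The 8 variables draw from only 8 values {1, 2, 3, 4, 5, 6, 7, 8}, so each is used; only B can be 5, hence B = 5.
The 7 still-open variables draw from only 7 values {1, 2, 3, 4, 6, 7, 8}, so each is used; only H can be 7, hence H = 7.
Among the 6 still-open variables, 2 fits only A (and all 6 values in {1, 2, 3, 4, 6, 8} must be used), so A = 2.
The 5 still-open variables together cover exactly {1, 3, 4, 6, 8} — 5 values for 5 variables — and 4 appears only in D's list, so D = 4.

4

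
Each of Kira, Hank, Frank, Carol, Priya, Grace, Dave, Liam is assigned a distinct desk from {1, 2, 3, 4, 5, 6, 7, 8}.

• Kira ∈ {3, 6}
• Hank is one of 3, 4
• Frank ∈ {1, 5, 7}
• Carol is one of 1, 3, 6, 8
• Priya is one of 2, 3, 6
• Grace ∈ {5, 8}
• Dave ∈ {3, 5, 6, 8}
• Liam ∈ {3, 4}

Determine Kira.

6

Among the 8 variables, 2 fits only Priya (and all 8 values in {1, 2, 3, 4, 5, 6, 7, 8} must be used), so Priya = 2.
The 7 still-open variables together cover exactly {1, 3, 4, 5, 6, 7, 8} — 7 values for 7 variables — and 7 appears only in Frank's list, so Frank = 7.
Among the 6 still-open variables, 1 fits only Carol (and all 6 values in {1, 3, 4, 5, 6, 8} must be used), so Carol = 1.
Hank and Liam between them cover only {3, 4} — a naked pair. Remove those values from Kira, Dave.
So Kira = 6.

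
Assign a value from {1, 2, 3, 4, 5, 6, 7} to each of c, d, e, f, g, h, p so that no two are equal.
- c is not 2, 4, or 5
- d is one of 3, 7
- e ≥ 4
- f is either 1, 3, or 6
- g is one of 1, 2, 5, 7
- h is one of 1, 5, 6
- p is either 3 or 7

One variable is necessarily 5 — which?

h

The 7 variables together cover exactly {1, 2, 3, 4, 5, 6, 7} — 7 values for 7 variables — and 2 appears only in g's list, so g = 2.
The 6 still-open variables together cover exactly {1, 3, 4, 5, 6, 7} — 6 values for 6 variables — and 4 appears only in e's list, so e = 4.
The 5 still-open variables together cover exactly {1, 3, 5, 6, 7} — 5 values for 5 variables — and 5 appears only in h's list, so h = 5.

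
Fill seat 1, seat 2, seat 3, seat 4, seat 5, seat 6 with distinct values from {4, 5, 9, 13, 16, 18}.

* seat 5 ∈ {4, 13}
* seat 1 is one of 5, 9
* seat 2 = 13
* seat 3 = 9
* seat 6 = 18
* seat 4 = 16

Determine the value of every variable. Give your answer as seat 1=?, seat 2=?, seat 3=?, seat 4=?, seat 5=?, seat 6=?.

seat 1=5, seat 2=13, seat 3=9, seat 4=16, seat 5=4, seat 6=18

seat 2's domain is down to {13}, so seat 2 = 13. Strike 13 from seat 5.
That leaves seat 3 = 9. Eliminate 9 elsewhere: seat 1.
seat 4 must be 16 (only option left).
seat 5 has just one choice, so seat 5 = 4.
seat 6's domain is down to {18}, so seat 6 = 18.
seat 1 has just one choice, so seat 1 = 5.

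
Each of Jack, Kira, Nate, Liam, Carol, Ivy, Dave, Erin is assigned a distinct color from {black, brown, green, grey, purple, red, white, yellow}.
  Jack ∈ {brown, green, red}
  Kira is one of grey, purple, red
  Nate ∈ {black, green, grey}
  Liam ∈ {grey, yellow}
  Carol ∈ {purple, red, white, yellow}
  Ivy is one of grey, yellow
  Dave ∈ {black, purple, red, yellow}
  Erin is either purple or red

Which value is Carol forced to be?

white

The 8 variables draw from only 8 values {black, brown, green, grey, purple, red, white, yellow}, so each is used; only Jack can be brown, hence Jack = brown.
The 7 still-open variables draw from only 7 values {black, green, grey, purple, red, white, yellow}, so each is used; only Nate can be green, hence Nate = green.
The 6 still-open variables draw from only 6 values {black, grey, purple, red, white, yellow}, so each is used; only Dave can be black, hence Dave = black.
The 5 still-open variables together cover exactly {grey, purple, red, white, yellow} — 5 values for 5 variables — and white appears only in Carol's list, so Carol = white.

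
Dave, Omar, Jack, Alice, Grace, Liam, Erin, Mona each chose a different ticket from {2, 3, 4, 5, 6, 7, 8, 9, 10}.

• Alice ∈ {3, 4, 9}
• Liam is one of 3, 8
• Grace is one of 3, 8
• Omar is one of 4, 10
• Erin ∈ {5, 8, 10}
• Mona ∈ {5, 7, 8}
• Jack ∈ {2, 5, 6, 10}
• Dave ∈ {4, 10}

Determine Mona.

7

The 2 variables Dave and Omar are confined to {4, 10}, which locks those values in; drop them from Jack, Alice, Erin.
Grace and Liam share exactly the 2 values {3, 8}; by pigeonhole those values go to them, so strike 3, 8 from Alice, Erin, Mona.
That leaves Alice = 9.
Erin has just one choice, so Erin = 5. So Jack, Mona can't be 5.
So Mona = 7.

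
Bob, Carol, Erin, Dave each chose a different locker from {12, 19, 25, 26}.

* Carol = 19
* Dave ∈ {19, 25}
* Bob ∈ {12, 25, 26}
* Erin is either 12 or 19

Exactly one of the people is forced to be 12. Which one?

Carol's domain is down to {19}, so Carol = 19. Remove 19 from Erin, Dave.
So 12 goes to Erin.

Erin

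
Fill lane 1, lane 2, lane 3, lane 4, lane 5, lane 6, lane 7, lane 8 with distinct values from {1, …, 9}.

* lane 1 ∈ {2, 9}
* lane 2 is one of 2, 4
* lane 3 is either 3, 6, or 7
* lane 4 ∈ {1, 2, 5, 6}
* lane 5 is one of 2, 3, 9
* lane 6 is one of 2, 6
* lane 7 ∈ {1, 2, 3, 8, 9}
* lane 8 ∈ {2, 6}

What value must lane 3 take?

7

lane 6 and lane 8 between them cover only {2, 6} — a naked pair. Remove those values from lane 1, lane 2, lane 3, lane 4, lane 5, lane 7.
lane 1 must be 9 (only option left). So lane 5, lane 7 can't be 9.
lane 2's domain is down to {4}, so lane 2 = 4.
lane 5 has just one choice, so lane 5 = 3. So lane 3, lane 7 can't be 3.
So lane 3 = 7.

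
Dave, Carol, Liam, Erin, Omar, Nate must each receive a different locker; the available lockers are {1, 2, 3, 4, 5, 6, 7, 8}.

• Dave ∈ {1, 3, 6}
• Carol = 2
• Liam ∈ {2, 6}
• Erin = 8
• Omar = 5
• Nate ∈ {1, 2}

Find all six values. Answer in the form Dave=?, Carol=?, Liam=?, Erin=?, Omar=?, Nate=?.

Dave=3, Carol=2, Liam=6, Erin=8, Omar=5, Nate=1

Carol must be 2 (only option left). Eliminate 2 elsewhere: Liam, Nate.
Liam's domain is down to {6}, so Liam = 6. So Dave can't be 6.
That leaves Erin = 8.
That leaves Omar = 5.
Nate has just one choice, so Nate = 1. Strike 1 from Dave.
That leaves Dave = 3.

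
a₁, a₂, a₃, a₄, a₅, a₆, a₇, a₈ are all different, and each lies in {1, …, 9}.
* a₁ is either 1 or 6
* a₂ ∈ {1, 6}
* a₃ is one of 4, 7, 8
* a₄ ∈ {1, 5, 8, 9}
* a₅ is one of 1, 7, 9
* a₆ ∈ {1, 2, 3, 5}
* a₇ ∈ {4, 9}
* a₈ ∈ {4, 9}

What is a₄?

5

a₁ and a₂ between them cover only {1, 6} — a naked pair. Remove those values from a₄, a₅, a₆.
The 2 variables a₇ and a₈ are confined to {4, 9}, which locks those values in; drop them from a₃, a₄, a₅.
a₅'s domain is down to {7}, so a₅ = 7. Strike 7 from a₃.
a₃ has just one choice, so a₃ = 8. Eliminate 8 elsewhere: a₄.
So a₄ = 5.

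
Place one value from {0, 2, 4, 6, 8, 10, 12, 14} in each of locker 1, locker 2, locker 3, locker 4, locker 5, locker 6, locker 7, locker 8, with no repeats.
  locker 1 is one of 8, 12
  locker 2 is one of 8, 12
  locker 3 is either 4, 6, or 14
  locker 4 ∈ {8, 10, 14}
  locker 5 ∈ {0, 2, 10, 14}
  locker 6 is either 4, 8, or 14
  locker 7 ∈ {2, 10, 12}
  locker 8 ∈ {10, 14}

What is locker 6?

4

The 8 variables together cover exactly {0, 2, 4, 6, 8, 10, 12, 14} — 8 values for 8 variables — and 0 appears only in locker 5's list, so locker 5 = 0.
The 7 still-open variables draw from only 7 values {2, 4, 6, 8, 10, 12, 14}, so each is used; only locker 7 can be 2, hence locker 7 = 2.
The 6 still-open variables draw from only 6 values {4, 6, 8, 10, 12, 14}, so each is used; only locker 3 can be 6, hence locker 3 = 6.
The 5 still-open variables together cover exactly {4, 8, 10, 12, 14} — 5 values for 5 variables — and 4 appears only in locker 6's list, so locker 6 = 4.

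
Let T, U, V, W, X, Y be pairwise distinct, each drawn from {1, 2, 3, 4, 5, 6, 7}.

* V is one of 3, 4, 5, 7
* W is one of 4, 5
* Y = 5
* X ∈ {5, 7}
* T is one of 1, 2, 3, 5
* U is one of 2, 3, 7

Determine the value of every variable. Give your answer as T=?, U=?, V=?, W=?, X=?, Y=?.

Y has just one choice, so Y = 5. Eliminate 5 elsewhere: T, V, W, X.
That leaves W = 4. So V can't be 4.
X must be 7 (only option left). So U, V can't be 7.
V's domain is down to {3}, so V = 3. Remove 3 from T, U.
U has just one choice, so U = 2. Strike 2 from T.
T has just one choice, so T = 1.

T=1, U=2, V=3, W=4, X=7, Y=5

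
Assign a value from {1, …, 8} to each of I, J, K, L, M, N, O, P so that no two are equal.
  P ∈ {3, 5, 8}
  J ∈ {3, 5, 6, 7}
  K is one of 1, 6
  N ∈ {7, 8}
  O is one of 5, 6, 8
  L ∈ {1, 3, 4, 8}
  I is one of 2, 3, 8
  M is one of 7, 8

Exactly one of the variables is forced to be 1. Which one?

K

Among the 8 variables, 2 fits only I (and all 8 values in {1, 2, 3, 4, 5, 6, 7, 8} must be used), so I = 2.
The 7 still-open variables together cover exactly {1, 3, 4, 5, 6, 7, 8} — 7 values for 7 variables — and 4 appears only in L's list, so L = 4.
The 6 still-open variables together cover exactly {1, 3, 5, 6, 7, 8} — 6 values for 6 variables — and 1 appears only in K's list, so K = 1.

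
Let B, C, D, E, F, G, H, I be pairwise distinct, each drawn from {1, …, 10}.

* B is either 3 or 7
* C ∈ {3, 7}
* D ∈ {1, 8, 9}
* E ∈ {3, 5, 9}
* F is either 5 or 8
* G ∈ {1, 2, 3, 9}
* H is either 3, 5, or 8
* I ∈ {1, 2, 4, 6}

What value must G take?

The 2 variables B and C are confined to {3, 7}, which locks those values in; drop them from E, G, H.
F and H share exactly the 2 values {5, 8}; by pigeonhole those values go to them, so strike 5, 8 from D, E.
E must be 9 (only option left). Remove 9 from D, G.
D's domain is down to {1}, so D = 1. Eliminate 1 elsewhere: G, I.
So G = 2.

2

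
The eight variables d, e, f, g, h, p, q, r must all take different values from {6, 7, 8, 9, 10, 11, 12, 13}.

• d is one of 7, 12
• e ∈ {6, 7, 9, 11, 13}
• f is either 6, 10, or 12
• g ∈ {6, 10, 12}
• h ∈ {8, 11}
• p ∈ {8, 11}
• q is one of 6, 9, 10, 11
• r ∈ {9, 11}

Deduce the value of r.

9

The 8 variables together cover exactly {6, 7, 8, 9, 10, 11, 12, 13} — 8 values for 8 variables — and 13 appears only in e's list, so e = 13.
The 7 still-open variables draw from only 7 values {6, 7, 8, 9, 10, 11, 12}, so each is used; only d can be 7, hence d = 7.
h and p between them cover only {8, 11} — a naked pair. Remove those values from q, r.
So r = 9.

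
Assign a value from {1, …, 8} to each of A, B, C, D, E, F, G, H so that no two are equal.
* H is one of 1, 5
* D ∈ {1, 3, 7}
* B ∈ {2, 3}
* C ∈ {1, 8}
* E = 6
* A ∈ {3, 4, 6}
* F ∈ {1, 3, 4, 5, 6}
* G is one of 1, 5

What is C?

8

E has just one choice, so E = 6. So A, F can't be 6.
The 7 still-open variables draw from only 7 values {1, 2, 3, 4, 5, 7, 8}, so each is used; only B can be 2, hence B = 2.
Among the 6 still-open variables, 7 fits only D (and all 6 values in {1, 3, 4, 5, 7, 8} must be used), so D = 7.
The 5 still-open variables draw from only 5 values {1, 3, 4, 5, 8}, so each is used; only C can be 8, hence C = 8.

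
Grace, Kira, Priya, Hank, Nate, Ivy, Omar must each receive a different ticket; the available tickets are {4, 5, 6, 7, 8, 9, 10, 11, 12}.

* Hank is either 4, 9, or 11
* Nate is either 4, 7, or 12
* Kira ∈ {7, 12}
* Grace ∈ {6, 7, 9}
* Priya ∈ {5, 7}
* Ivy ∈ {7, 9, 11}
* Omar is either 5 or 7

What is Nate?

4

The 7 variables together cover exactly {4, 5, 6, 7, 9, 11, 12} — 7 values for 7 variables — and 6 appears only in Grace's list, so Grace = 6.
Priya and Omar share exactly the 2 values {5, 7}; by pigeonhole those values go to them, so strike 5, 7 from Kira, Nate, Ivy.
Kira must be 12 (only option left). Eliminate 12 elsewhere: Nate.
So Nate = 4.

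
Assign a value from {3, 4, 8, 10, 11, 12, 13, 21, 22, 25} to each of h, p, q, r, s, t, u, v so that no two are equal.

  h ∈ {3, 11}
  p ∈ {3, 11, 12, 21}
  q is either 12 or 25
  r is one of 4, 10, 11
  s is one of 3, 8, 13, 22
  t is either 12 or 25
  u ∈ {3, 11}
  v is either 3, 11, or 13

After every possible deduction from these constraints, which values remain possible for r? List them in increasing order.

4, 10

h and u share exactly the 2 values {3, 11}; by pigeonhole those values go to them, so strike 3, 11 from p, r, s, v.
That leaves v = 13. So s can't be 13.
q and t between them cover only {12, 25} — a naked pair. Remove those values from p.
p's domain is down to {21}, so p = 21.
No further eliminations apply; r can still be any of 4, 10.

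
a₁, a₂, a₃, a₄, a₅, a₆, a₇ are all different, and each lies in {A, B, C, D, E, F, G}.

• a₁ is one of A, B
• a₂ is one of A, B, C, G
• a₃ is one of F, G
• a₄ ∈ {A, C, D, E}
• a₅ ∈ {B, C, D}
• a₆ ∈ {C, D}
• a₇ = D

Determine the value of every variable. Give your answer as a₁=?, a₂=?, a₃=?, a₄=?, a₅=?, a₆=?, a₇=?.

a₇ must be D (only option left). Remove D from a₄, a₅, a₆.
That leaves a₆ = C. Remove C from a₂, a₄, a₅.
a₅ must be B (only option left). Eliminate B elsewhere: a₁, a₂.
a₁ has just one choice, so a₁ = A. So a₂, a₄ can't be A.
a₂ has just one choice, so a₂ = G. Eliminate G elsewhere: a₃.
a₃'s domain is down to {F}, so a₃ = F.
a₄ has just one choice, so a₄ = E.

a₁=A, a₂=G, a₃=F, a₄=E, a₅=B, a₆=C, a₇=D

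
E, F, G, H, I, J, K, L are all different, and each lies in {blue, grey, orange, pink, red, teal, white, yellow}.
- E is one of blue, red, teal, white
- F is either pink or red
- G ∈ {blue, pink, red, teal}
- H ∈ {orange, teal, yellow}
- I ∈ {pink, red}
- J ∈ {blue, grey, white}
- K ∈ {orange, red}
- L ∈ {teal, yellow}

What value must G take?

blue

The 8 variables together cover exactly {blue, grey, orange, pink, red, teal, white, yellow} — 8 values for 8 variables — and grey appears only in J's list, so J = grey.
Among the 7 still-open variables, white fits only E (and all 7 values in {blue, orange, pink, red, teal, white, yellow} must be used), so E = white.
Among the 6 still-open variables, blue fits only G (and all 6 values in {blue, orange, pink, red, teal, yellow} must be used), so G = blue.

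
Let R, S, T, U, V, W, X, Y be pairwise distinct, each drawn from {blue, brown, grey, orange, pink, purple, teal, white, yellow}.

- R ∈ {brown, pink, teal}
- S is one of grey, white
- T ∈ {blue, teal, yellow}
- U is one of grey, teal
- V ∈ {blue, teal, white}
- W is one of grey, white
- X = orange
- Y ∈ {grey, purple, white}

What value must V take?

blue

X must be orange (only option left).
S and W between them cover only {grey, white} — a naked pair. Remove those values from U, V, Y.
U has just one choice, so U = teal. Eliminate teal elsewhere: R, T, V.
So V = blue.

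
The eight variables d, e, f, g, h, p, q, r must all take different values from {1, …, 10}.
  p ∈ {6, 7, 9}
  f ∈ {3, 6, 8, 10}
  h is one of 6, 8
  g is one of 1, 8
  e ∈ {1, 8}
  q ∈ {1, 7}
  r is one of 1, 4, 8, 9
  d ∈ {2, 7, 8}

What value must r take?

e and g share exactly the 2 values {1, 8}; by pigeonhole those values go to them, so strike 1, 8 from d, f, h, q, r.
h has just one choice, so h = 6. Remove 6 from f, p.
q's domain is down to {7}, so q = 7. So d, p can't be 7.
d has just one choice, so d = 2.
p has just one choice, so p = 9. Eliminate 9 elsewhere: r.
So r = 4.

4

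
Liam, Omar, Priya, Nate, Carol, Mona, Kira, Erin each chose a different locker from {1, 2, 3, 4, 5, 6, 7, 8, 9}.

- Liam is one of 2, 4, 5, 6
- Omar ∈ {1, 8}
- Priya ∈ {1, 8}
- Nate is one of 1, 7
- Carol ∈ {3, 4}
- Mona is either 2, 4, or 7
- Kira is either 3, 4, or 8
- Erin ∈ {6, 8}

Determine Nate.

7

The 8 variables together cover exactly {1, 2, 3, 4, 5, 6, 7, 8} — 8 values for 8 variables — and 5 appears only in Liam's list, so Liam = 5.
Among the 7 still-open variables, 2 fits only Mona (and all 7 values in {1, 2, 3, 4, 6, 7, 8} must be used), so Mona = 2.
The 6 still-open variables draw from only 6 values {1, 3, 4, 6, 7, 8}, so each is used; only Erin can be 6, hence Erin = 6.
The 5 still-open variables together cover exactly {1, 3, 4, 7, 8} — 5 values for 5 variables — and 7 appears only in Nate's list, so Nate = 7.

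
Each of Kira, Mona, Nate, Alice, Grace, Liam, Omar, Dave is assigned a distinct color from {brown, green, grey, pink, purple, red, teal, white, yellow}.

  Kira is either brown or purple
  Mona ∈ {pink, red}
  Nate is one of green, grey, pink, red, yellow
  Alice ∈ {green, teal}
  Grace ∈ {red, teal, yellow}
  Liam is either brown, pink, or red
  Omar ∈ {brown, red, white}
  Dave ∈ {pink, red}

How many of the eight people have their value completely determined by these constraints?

The 2 variables Mona and Dave are confined to {pink, red}, which locks those values in; drop them from Nate, Grace, Liam, Omar.
Liam has just one choice, so Liam = brown. So Kira, Omar can't be brown.
That leaves Omar = white.
Kira has just one choice, so Kira = purple.
Determined: Kira=purple, Liam=brown, Omar=white. The other people each still have more than one consistent value. That makes 3.

3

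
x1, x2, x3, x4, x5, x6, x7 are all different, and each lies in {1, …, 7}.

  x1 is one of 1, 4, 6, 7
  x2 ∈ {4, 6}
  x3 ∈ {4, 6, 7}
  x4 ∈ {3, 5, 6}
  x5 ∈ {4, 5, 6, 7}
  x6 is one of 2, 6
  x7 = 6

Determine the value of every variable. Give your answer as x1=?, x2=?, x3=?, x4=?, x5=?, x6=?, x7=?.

x1=1, x2=4, x3=7, x4=3, x5=5, x6=2, x7=6

x7 has just one choice, so x7 = 6. Eliminate 6 elsewhere: x1, x2, x3, x4, x5, x6.
x2 has just one choice, so x2 = 4. Eliminate 4 elsewhere: x1, x3, x5.
x3 must be 7 (only option left). Remove 7 from x1, x5.
That leaves x5 = 5. Strike 5 from x4.
That leaves x6 = 2.
x1's domain is down to {1}, so x1 = 1.
x4's domain is down to {3}, so x4 = 3.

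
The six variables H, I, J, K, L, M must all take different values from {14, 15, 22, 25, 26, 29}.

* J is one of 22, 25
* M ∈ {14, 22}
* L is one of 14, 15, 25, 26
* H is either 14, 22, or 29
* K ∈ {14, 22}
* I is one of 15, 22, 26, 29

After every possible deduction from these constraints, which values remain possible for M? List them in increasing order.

14, 22

The 2 variables K and M are confined to {14, 22}, which locks those values in; drop them from H, I, J, L.
H must be 29 (only option left). So I can't be 29.
J must be 25 (only option left). So L can't be 25.
No further eliminations apply; M can still be any of 14, 22.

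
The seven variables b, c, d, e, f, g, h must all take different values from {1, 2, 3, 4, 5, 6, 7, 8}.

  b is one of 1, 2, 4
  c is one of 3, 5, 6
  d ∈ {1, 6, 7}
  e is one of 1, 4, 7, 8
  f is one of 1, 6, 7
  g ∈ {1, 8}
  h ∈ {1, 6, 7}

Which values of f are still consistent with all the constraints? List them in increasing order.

1, 6, 7

The 3 variables d, f, h are confined to {1, 6, 7}, which locks those values in; drop them from b, c, e, g.
That leaves g = 8. So e can't be 8.
e must be 4 (only option left). Remove 4 from b.
b must be 2 (only option left).
No further eliminations apply; f can still be any of 1, 6, 7.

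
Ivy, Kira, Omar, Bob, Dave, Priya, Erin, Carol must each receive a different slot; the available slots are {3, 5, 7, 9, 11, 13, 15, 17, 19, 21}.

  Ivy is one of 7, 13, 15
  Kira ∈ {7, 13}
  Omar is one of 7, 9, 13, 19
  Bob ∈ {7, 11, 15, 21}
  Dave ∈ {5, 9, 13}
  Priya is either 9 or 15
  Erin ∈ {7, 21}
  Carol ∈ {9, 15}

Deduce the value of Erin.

21

The 8 variables draw from only 8 values {5, 7, 9, 11, 13, 15, 19, 21}, so each is used; only Dave can be 5, hence Dave = 5.
Among the 7 still-open variables, 11 fits only Bob (and all 7 values in {7, 9, 11, 13, 15, 19, 21} must be used), so Bob = 11.
Among the 6 still-open variables, 19 fits only Omar (and all 6 values in {7, 9, 13, 15, 19, 21} must be used), so Omar = 19.
The 5 still-open variables together cover exactly {7, 9, 13, 15, 21} — 5 values for 5 variables — and 21 appears only in Erin's list, so Erin = 21.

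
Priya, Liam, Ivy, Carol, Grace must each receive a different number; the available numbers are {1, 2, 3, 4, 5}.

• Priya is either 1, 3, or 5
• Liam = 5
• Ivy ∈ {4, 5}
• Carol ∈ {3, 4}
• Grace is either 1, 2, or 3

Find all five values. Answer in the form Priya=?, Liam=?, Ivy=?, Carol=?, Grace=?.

Priya=1, Liam=5, Ivy=4, Carol=3, Grace=2

Liam must be 5 (only option left). Eliminate 5 elsewhere: Priya, Ivy.
Ivy must be 4 (only option left). Remove 4 from Carol.
That leaves Carol = 3. Eliminate 3 elsewhere: Priya, Grace.
Priya's domain is down to {1}, so Priya = 1. Strike 1 from Grace.
That leaves Grace = 2.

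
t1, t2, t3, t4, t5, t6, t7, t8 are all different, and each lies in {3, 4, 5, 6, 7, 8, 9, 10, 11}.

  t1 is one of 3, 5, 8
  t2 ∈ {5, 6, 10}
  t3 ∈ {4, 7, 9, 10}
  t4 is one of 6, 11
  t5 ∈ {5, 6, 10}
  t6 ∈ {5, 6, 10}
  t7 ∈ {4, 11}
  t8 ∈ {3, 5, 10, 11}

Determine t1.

The 3 variables t2, t5, t6 are confined to {5, 6, 10}, which locks those values in; drop them from t1, t3, t4, t8.
t4's domain is down to {11}, so t4 = 11. So t7, t8 can't be 11.
t7 must be 4 (only option left). So t3 can't be 4.
That leaves t8 = 3. Strike 3 from t1.
So t1 = 8.

8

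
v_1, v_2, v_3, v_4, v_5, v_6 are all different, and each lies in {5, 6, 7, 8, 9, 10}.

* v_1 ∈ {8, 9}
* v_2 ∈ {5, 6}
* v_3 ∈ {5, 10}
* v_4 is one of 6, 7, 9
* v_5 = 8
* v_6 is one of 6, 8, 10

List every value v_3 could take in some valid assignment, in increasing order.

5, 10

v_5's domain is down to {8}, so v_5 = 8. So v_1, v_6 can't be 8.
v_1's domain is down to {9}, so v_1 = 9. Eliminate 9 elsewhere: v_4.
The 4 still-open variables draw from only 4 values {5, 6, 7, 10}, so each is used; only v_4 can be 7, hence v_4 = 7.
No further eliminations apply; v_3 can still be any of 5, 10.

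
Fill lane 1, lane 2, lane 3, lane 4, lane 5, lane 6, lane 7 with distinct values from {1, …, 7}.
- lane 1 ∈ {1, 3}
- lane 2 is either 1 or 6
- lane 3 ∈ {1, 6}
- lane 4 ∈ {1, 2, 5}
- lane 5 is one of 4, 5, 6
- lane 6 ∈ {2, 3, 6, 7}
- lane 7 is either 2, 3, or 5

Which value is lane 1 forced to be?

The 7 variables draw from only 7 values {1, 2, 3, 4, 5, 6, 7}, so each is used; only lane 5 can be 4, hence lane 5 = 4.
Among the 6 still-open variables, 7 fits only lane 6 (and all 6 values in {1, 2, 3, 5, 6, 7} must be used), so lane 6 = 7.
The 2 variables lane 2 and lane 3 are confined to {1, 6}, which locks those values in; drop them from lane 1, lane 4.
So lane 1 = 3.

3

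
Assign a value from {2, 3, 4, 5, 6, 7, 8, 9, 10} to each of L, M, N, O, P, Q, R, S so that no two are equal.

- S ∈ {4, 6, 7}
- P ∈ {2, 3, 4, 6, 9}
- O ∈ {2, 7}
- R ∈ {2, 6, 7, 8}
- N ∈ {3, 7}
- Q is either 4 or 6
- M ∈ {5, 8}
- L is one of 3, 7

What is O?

2

The 8 variables together cover exactly {2, 3, 4, 5, 6, 7, 8, 9} — 8 values for 8 variables — and 5 appears only in M's list, so M = 5.
The 7 still-open variables together cover exactly {2, 3, 4, 6, 7, 8, 9} — 7 values for 7 variables — and 8 appears only in R's list, so R = 8.
Among the 6 still-open variables, 9 fits only P (and all 6 values in {2, 3, 4, 6, 7, 9} must be used), so P = 9.
Among the 5 still-open variables, 2 fits only O (and all 5 values in {2, 3, 4, 6, 7} must be used), so O = 2.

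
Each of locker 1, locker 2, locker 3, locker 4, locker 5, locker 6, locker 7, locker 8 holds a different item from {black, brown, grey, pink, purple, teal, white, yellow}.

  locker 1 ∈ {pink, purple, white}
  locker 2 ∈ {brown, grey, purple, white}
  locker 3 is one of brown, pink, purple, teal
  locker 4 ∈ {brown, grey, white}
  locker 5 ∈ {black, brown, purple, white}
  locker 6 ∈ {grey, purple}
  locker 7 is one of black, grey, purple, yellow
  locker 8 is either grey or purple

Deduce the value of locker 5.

The 8 variables draw from only 8 values {black, brown, grey, pink, purple, teal, white, yellow}, so each is used; only locker 3 can be teal, hence locker 3 = teal.
Among the 7 still-open variables, pink fits only locker 1 (and all 7 values in {black, brown, grey, pink, purple, white, yellow} must be used), so locker 1 = pink.
The 6 still-open variables draw from only 6 values {black, brown, grey, purple, white, yellow}, so each is used; only locker 7 can be yellow, hence locker 7 = yellow.
The 5 still-open variables draw from only 5 values {black, brown, grey, purple, white}, so each is used; only locker 5 can be black, hence locker 5 = black.

black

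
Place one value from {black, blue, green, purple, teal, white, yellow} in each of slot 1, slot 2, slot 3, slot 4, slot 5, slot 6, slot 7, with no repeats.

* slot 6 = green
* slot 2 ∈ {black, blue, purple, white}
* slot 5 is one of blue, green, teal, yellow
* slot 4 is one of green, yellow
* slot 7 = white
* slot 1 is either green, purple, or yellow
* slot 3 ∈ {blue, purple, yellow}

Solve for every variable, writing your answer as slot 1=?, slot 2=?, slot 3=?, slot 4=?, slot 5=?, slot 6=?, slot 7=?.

slot 6 must be green (only option left). Strike green from slot 1, slot 4, slot 5.
That leaves slot 7 = white. So slot 2 can't be white.
That leaves slot 4 = yellow. So slot 1, slot 3, slot 5 can't be yellow.
slot 1 must be purple (only option left). So slot 2, slot 3 can't be purple.
That leaves slot 3 = blue. Strike blue from slot 2, slot 5.
slot 5's domain is down to {teal}, so slot 5 = teal.
slot 2's domain is down to {black}, so slot 2 = black.

slot 1=purple, slot 2=black, slot 3=blue, slot 4=yellow, slot 5=teal, slot 6=green, slot 7=white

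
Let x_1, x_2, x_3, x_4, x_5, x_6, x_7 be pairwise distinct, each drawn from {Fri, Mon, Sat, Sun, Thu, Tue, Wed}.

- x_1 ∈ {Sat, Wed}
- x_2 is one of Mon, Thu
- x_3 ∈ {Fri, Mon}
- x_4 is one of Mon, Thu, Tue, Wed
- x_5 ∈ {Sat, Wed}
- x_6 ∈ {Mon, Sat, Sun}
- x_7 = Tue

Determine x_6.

Sun

x_7 must be Tue (only option left). Eliminate Tue elsewhere: x_4.
The 6 still-open variables together cover exactly {Fri, Mon, Sat, Sun, Thu, Wed} — 6 values for 6 variables — and Fri appears only in x_3's list, so x_3 = Fri.
The 5 still-open variables draw from only 5 values {Mon, Sat, Sun, Thu, Wed}, so each is used; only x_6 can be Sun, hence x_6 = Sun.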